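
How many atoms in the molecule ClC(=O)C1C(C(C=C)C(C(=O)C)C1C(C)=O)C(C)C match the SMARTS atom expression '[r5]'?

5

The query [r5] means: r5 matches atoms in a five-membered ring.
Check the 19 heavy atoms by environment: 5× C (in 5-ring) → match; 10× C (acyclic) → no; 3× O (acyclic) → no; 1× Cl (acyclic) → no.
That gives 5 matching atoms.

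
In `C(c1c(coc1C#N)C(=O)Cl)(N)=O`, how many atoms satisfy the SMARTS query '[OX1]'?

The query [OX1] means: aliphatic oxygen with one total connection — typically a carbonyl =O or an oxide.
Check the 13 heavy atoms by environment: 1× o (aromatic, X2) → no; 4× c (aromatic, X3) → no; 2× C (X3) → no; 2× O (X1) → match; 1× Cl (X1) → no; 1× C (X2) → no; 1× N (X1) → no; 1× N (X3) → no.
That gives 2 matching atoms.

2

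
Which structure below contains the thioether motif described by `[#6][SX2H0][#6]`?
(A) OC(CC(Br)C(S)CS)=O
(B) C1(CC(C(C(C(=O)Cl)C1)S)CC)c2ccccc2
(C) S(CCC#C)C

[#6][SX2H0][#6] describes an aliphatic sulfur bridging two carbons with no H on the sulfur (a thioether).
(A) has a thiol (-SH) but the sulfur has H1, not H0 bridging two carbons.
(B) has a thiol (-SH) but the sulfur has H1, not H0 bridging two carbons.
(C) contains a methylthio ether (-SCH3), which satisfies every atom and bond constraint.
So the answer is (C).

C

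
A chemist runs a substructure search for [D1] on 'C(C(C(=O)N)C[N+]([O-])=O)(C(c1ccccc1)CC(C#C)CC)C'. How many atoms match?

7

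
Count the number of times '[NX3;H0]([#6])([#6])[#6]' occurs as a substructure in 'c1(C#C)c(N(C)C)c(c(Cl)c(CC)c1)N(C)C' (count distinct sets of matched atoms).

2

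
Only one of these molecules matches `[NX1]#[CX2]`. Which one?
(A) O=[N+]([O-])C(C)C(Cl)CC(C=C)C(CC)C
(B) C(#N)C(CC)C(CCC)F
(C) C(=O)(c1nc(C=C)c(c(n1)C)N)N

[NX1]#[CX2] describes a nitrogen triple-bonded to a two-connected carbon (a nitrile).
(A) has a nitro group (-[N+](=O)[O-]) but there is no C#N triple bond.
(B) contains a nitrile (-C#N), which satisfies every atom and bond constraint.
(C) has a primary amide (-C(=O)NH2) but the nitrogen is NX3, not NX1.
So the answer is (B).

B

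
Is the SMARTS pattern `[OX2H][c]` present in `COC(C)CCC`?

No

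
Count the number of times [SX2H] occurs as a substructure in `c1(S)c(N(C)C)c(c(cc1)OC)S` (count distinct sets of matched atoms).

2

[SX2H] is the SMARTS for a thiol: an aliphatic sulfur with two connections, one being H.
The molecule carries 2 separate instances of a thiol (-SH) meeting every constraint; each maps to a distinct set of atoms, giving 2 matches.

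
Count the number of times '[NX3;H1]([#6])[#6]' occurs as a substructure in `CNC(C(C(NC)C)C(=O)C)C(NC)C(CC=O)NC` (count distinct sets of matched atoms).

[NX3;H1]([#6])[#6] is the SMARTS for a secondary amine: a trivalent nitrogen with one H, bonded to two carbons.
The molecule carries 4 separate instances of an N-methylamino group (-NHCH3) meeting every constraint; each maps to a distinct set of atoms, giving 4 matches.

4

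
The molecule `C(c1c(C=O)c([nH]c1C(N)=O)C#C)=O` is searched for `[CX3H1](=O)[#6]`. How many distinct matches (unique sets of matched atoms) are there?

2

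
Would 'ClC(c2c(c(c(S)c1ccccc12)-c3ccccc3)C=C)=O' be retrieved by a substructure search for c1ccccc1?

Yes

The pattern c1ccccc1 describes six aromatic carbons in a ring — a benzene ring.
The molecule carries a phenyl ring, whose atoms satisfy every constraint of the query, so the pattern matches.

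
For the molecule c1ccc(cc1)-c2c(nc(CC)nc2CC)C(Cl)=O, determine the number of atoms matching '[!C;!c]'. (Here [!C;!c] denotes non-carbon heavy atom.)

The query [!C;!c] means: neither aliphatic nor aromatic carbon — same as [!#6].
Check the 19 heavy atoms by environment: 2× n (aromatic) → match; 10× c (aromatic) → no; 5× C → no; 1× O → match; 1× Cl → match.
Summing the matching environments: 2 + 1 + 1 = 4 matching atoms.

4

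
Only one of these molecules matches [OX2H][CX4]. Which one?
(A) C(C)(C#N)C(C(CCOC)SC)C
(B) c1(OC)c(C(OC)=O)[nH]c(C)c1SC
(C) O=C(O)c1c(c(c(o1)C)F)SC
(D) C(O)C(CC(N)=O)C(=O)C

[OX2H][CX4] describes a hydroxyl oxygen bound to an sp3 (X4) carbon (an aliphatic alcohol).
(A) has a methoxy ether (-OCH3) but the oxygen has H0 (ether), not H1.
(B) has a methoxy ether (-OCH3) but the oxygen has H0 (ether), not H1.
(C) has a carboxylic acid group (-C(=O)OH) but the -OH is on a CX3 carbonyl carbon, not a CX4 carbon.
(D) contains a hydroxyl group (-OH), which satisfies every atom and bond constraint.
So the answer is (D).

D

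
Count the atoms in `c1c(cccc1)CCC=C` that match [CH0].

0

The query [CH0] means: aliphatic carbon with no attached hydrogen.
Check the 10 heavy atoms by environment: 3× C (H2) → no; 1× c (aromatic, H0) → no; 5× c (aromatic, H1) → no; 1× C (H1) → no.
No environment satisfies the query, so 0 matching atoms.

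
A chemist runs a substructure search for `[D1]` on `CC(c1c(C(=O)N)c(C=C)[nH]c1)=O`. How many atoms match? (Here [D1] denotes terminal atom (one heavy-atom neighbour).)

5

The query [D1] means: atom with exactly one heavy-atom neighbour (degree 1).
Check the 13 heavy atoms by environment: 1× n (aromatic, D2) → no; 3× c (aromatic, D3) → no; 1× c (aromatic, D2) → no; 2× C (D3) → no; 2× O (D1) → match; 1× N (D1) → match; 1× C (D2) → no; 2× C (D1) → match.
Summing the matching environments: 2 + 1 + 2 = 5 matching atoms.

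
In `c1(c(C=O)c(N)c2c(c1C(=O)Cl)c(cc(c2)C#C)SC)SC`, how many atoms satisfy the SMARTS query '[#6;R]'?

Check the 22 heavy atoms by environment: 10× c (aromatic, in 6-ring) → match; 6× C (acyclic) → no; 2× S (acyclic) → no; 1× N (acyclic) → no; 2× O (acyclic) → no; 1× Cl (acyclic) → no.
That gives 10 matching atoms.

10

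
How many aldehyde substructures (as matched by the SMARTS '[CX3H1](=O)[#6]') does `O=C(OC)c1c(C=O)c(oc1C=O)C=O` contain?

[CX3H1](=O)[#6] is the SMARTS for an aldehyde: an sp2 carbon with one H, double-bonded to O and single-bonded to carbon.
The molecule carries 3 separate instances of an aldehyde (-CHO) meeting every constraint; each maps to a distinct set of atoms, giving 3 matches.

3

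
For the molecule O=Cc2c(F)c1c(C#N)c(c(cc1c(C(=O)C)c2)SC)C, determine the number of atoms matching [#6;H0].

The query [#6;H0] means: any carbon with no attached hydrogen.
Check the 21 heavy atoms by environment: 8× c (aromatic, H0) → match; 2× c (aromatic, H1) → no; 3× C (H3) → no; 1× F (H0) → no; 1× S (H0) → no; 1× C (H1) → no; 2× O (H0) → no; 2× C (H0) → match; 1× N (H0) → no.
Summing the matching environments: 8 + 2 = 10 matching atoms.

10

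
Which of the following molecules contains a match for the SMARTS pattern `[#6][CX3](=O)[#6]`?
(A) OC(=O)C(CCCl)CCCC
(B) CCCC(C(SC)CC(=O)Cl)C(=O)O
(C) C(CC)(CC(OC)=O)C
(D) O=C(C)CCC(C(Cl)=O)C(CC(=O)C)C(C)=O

D

[#6][CX3](=O)[#6] describes a carbonyl carbon (no H) flanked by two carbons (a ketone).
(A) has a carboxylic acid group (-C(=O)OH) but one neighbour of the carbonyl carbon is O, not C.
(B) has a carboxylic acid group (-C(=O)OH) but one neighbour of the carbonyl carbon is O, not C.
(C) has a methyl-ester group (-C(=O)OCH3) but one neighbour of the carbonyl carbon is O, not C.
(D) contains an acetyl/ketone group (-C(=O)CH3), which satisfies every atom and bond constraint.
So the answer is (D).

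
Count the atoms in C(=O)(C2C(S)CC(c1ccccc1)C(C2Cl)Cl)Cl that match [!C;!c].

5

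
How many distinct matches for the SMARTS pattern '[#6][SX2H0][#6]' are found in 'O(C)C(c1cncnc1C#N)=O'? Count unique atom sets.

[#6][SX2H0][#6] is the SMARTS for a thioether: an aliphatic sulfur bridging two carbons with no H on the sulfur.
No fragment in the molecule satisfies every constraint, giving 0 matches.

0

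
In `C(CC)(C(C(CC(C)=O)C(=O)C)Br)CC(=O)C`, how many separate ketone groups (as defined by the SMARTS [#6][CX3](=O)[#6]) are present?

3

[#6][CX3](=O)[#6] is the SMARTS for a ketone: a carbonyl carbon (no H) flanked by two carbons.
The molecule carries 3 separate instances of an acetyl/ketone group (-C(=O)CH3) meeting every constraint; each maps to a distinct set of atoms, giving 3 matches.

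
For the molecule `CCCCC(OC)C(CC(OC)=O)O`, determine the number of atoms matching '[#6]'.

The query [#6] means: #6 matches any atom with atomic number 6 (carbon, aromatic or aliphatic).
Check the 14 heavy atoms by environment: 10× C → match; 4× O → no.
That gives 10 matching atoms.

10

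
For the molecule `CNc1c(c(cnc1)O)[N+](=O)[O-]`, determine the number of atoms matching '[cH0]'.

3

The query [cH0] means: aromatic carbon with no attached hydrogen (substituted or ring-fusion).
Check the 12 heavy atoms by environment: 1× n (aromatic, H0) → no; 2× c (aromatic, H1) → no; 3× c (aromatic, H0) → match; 1× O (H1) → no; 1× N (H1) → no; 1× C (H3) → no; 1× N (charge +1, H0) → no; 1× O (charge -1, H0) → no; 1× O (H0) → no.
That gives 3 matching atoms.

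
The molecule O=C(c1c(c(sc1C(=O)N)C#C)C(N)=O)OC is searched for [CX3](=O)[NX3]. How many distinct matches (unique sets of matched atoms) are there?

2

[CX3](=O)[NX3] is the SMARTS for an amide: a carbonyl carbon bonded to a trivalent nitrogen.
The molecule carries 2 separate instances of a primary amide (-C(=O)NH2) meeting every constraint; each maps to a distinct set of atoms, giving 2 matches.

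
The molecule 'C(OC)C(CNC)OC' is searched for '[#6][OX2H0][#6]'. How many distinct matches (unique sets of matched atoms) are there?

[#6][OX2H0][#6] is the SMARTS for an ether: an aliphatic oxygen bridging two carbons with no H on the oxygen.
The molecule carries 2 separate instances of a methoxy ether (-OCH3) meeting every constraint; each maps to a distinct set of atoms, giving 2 matches.

2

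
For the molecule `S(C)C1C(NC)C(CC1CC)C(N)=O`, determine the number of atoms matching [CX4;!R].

4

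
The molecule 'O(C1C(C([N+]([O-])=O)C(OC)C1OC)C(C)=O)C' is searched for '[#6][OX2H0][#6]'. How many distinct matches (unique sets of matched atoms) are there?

3

[#6][OX2H0][#6] is the SMARTS for an ether: an aliphatic oxygen bridging two carbons with no H on the oxygen.
The molecule carries 3 separate instances of a methoxy ether (-OCH3) meeting every constraint; each maps to a distinct set of atoms, giving 3 matches.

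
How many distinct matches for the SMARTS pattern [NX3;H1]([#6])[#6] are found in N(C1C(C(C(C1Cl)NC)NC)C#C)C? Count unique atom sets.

3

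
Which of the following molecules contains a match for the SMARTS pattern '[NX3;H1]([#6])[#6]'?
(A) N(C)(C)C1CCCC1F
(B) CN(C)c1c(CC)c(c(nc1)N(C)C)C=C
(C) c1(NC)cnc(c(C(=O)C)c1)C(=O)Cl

[NX3;H1]([#6])[#6] describes a trivalent nitrogen with one H, bonded to two carbons (a secondary amine).
(A) has a dimethylamino group (-N(CH3)2) but the nitrogen has H0, not H1.
(B) has a dimethylamino group (-N(CH3)2) but the nitrogen has H0, not H1.
(C) contains an N-methylamino group (-NHCH3), which satisfies every atom and bond constraint.
So the answer is (C).

C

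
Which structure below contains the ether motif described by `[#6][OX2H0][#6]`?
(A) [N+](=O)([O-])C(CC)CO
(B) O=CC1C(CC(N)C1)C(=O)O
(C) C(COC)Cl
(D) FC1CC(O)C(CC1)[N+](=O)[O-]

[#6][OX2H0][#6] describes an aliphatic oxygen bridging two carbons with no H on the oxygen (an ether).
(A) has a hydroxyl group (-OH) but the oxygen has H1, not H0 bridging two carbons.
(B) has a carboxylic acid group (-C(=O)OH) but the -OH oxygen has H1; the =O is OX1, not OX2.
(C) contains a methoxy ether (-OCH3), which satisfies every atom and bond constraint.
(D) has a hydroxyl group (-OH) but the oxygen has H1, not H0 bridging two carbons.
So the answer is (C).

C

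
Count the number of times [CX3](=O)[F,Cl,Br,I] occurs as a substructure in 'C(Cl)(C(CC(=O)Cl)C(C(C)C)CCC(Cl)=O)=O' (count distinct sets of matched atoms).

[CX3](=O)[F,Cl,Br,I] is the SMARTS for an acyl halide: a carbonyl carbon bonded to a halogen.
The molecule carries 3 separate instances of an acyl chloride (-C(=O)Cl) meeting every constraint; each maps to a distinct set of atoms, giving 3 matches.

3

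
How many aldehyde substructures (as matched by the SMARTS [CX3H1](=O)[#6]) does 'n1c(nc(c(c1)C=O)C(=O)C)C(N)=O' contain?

1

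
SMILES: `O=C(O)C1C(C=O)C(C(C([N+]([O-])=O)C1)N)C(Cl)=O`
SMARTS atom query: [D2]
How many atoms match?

Check the 18 heavy atoms by environment: 7× C (D3) → no; 2× C (D2) → match; 1× N (D1) → no; 5× O (D1) → no; 1× Cl (D1) → no; 1× N (charge +1, D3) → no; 1× O (charge -1, D1) → no.
That gives 2 matching atoms.

2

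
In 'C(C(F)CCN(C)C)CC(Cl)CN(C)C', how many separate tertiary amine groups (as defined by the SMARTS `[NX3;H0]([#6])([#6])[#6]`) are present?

[NX3;H0]([#6])([#6])[#6] is the SMARTS for a tertiary amine: a trivalent nitrogen with no H, bonded to three carbons.
The molecule carries 2 separate instances of a dimethylamino group (-N(CH3)2) meeting every constraint; each maps to a distinct set of atoms, giving 2 matches.

2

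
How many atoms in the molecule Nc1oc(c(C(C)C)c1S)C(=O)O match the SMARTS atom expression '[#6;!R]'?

4

The query [#6;!R] means: carbon not in any ring.
Check the 13 heavy atoms by environment: 1× o (aromatic, in 5-ring) → no; 4× c (aromatic, in 5-ring) → no; 1× N (acyclic) → no; 4× C (acyclic) → match; 1× S (acyclic) → no; 2× O (acyclic) → no.
That gives 4 matching atoms.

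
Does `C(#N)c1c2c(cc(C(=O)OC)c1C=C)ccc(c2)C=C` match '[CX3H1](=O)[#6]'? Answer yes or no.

No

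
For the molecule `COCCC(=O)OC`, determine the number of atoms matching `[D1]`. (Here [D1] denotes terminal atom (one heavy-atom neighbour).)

3

Check the 8 heavy atoms by environment: 2× C (D2) → no; 2× O (D2) → no; 2× C (D1) → match; 1× C (D3) → no; 1× O (D1) → match.
Summing the matching environments: 2 + 1 = 3 matching atoms.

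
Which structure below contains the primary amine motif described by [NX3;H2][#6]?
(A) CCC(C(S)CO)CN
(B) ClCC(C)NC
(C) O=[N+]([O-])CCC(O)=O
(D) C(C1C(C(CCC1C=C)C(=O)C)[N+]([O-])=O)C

A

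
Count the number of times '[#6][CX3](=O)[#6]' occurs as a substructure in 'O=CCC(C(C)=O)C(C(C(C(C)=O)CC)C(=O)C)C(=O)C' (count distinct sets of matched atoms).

4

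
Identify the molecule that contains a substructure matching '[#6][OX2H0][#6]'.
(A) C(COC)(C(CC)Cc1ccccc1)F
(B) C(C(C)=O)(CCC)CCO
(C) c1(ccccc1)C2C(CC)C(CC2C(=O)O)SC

[#6][OX2H0][#6] describes an aliphatic oxygen bridging two carbons with no H on the oxygen (an ether).
(A) contains a methoxy ether (-OCH3), which satisfies every atom and bond constraint.
(B) has a hydroxyl group (-OH) but the oxygen has H1, not H0 bridging two carbons.
(C) has a carboxylic acid group (-C(=O)OH) but the -OH oxygen has H1; the =O is OX1, not OX2.
So the answer is (A).

A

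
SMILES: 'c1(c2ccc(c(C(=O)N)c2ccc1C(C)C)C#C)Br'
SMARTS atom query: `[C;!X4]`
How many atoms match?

Check the 19 heavy atoms by environment: 10× c (aromatic, X3) → no; 1× Br (X1) → no; 2× C (X2) → match; 3× C (X4) → no; 1× C (X3) → match; 1× O (X1) → no; 1× N (X3) → no.
Summing the matching environments: 2 + 1 = 3 matching atoms.

3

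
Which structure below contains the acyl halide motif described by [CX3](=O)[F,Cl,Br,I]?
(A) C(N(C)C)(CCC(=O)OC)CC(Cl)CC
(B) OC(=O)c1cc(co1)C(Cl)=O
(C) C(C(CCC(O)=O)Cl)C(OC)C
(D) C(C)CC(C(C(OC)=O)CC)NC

B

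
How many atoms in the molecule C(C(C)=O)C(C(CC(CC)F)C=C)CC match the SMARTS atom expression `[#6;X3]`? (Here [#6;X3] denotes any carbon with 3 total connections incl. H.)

3

The query [#6;X3] means: any carbon (aromatic or not) with three total connections.
Check the 15 heavy atoms by environment: 10× C (X4) → no; 3× C (X3) → match; 1× O (X1) → no; 1× F (X1) → no.
That gives 3 matching atoms.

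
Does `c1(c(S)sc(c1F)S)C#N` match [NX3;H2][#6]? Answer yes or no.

No

The pattern [NX3;H2][#6] describes a trivalent nitrogen with two H attached to carbon — a primary amine.
The closest candidate here is a nitrile (-C#N), but the nitrogen is NX1 (triple-bonded), not NX3 with two H. No other fragment satisfies the full query, so there is no match.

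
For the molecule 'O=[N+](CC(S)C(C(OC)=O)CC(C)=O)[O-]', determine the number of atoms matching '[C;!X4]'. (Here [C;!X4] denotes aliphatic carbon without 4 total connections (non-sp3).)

2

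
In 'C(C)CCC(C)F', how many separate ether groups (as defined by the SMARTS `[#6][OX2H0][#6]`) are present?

0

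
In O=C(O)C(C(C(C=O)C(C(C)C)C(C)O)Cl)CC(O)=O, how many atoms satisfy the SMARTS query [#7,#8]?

6

The query [#7,#8] means: nitrogen or oxygen (comma = OR).
Check the 20 heavy atoms by environment: 13× C → no; 1× Cl → no; 6× O → match.
That gives 6 matching atoms.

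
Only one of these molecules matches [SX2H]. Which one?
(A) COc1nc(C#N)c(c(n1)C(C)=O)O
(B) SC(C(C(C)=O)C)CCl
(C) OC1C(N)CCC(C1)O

B

[SX2H] describes an aliphatic sulfur with two connections, one being H (a thiol).
(A) has a hydroxyl group (-OH) but it is an -OH, not an -SH.
(B) contains a thiol (-SH), which satisfies every atom and bond constraint.
(C) has a hydroxyl group (-OH) but it is an -OH, not an -SH.
So the answer is (B).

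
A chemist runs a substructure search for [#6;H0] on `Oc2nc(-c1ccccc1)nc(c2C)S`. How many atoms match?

The query [#6;H0] means: any carbon with no attached hydrogen.
Check the 15 heavy atoms by environment: 2× n (aromatic, H0) → no; 5× c (aromatic, H0) → match; 1× C (H3) → no; 1× O (H1) → no; 1× S (H1) → no; 5× c (aromatic, H1) → no.
That gives 5 matching atoms.

5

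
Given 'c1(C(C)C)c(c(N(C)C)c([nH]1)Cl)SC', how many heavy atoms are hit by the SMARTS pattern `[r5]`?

The query [r5] means: r5 matches atoms in a five-membered ring.
Check the 14 heavy atoms by environment: 1× n (aromatic, in 5-ring) → match; 4× c (aromatic, in 5-ring) → match; 1× S (acyclic) → no; 6× C (acyclic) → no; 1× Cl (acyclic) → no; 1× N (acyclic) → no.
Summing the matching environments: 1 + 4 = 5 matching atoms.

5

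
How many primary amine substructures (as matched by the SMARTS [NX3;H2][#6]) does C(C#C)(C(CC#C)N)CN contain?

[NX3;H2][#6] is the SMARTS for a primary amine: a trivalent nitrogen with two H attached to carbon.
The molecule carries 2 separate instances of a primary amino group (-NH2) meeting every constraint; each maps to a distinct set of atoms, giving 2 matches.

2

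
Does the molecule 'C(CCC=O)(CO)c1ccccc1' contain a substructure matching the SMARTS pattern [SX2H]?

No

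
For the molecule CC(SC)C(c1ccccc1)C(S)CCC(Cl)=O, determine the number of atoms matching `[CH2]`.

2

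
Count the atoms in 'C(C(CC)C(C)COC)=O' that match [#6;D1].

3

The query [#6;D1] means: carbon bonded to exactly one heavy atom.
Check the 10 heavy atoms by environment: 3× C (D2) → no; 2× C (D3) → no; 1× O (D2) → no; 3× C (D1) → match; 1× O (D1) → no.
That gives 3 matching atoms.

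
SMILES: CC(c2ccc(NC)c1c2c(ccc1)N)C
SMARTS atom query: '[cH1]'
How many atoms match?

5

Check the 16 heavy atoms by environment: 5× c (aromatic, H0) → no; 5× c (aromatic, H1) → match; 1× N (H1) → no; 3× C (H3) → no; 1× C (H1) → no; 1× N (H2) → no.
That gives 5 matching atoms.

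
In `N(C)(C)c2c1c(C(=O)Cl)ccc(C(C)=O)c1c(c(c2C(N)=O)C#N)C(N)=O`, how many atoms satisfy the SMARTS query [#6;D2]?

3

The query [#6;D2] means: any carbon bonded to exactly two heavy atoms.
Check the 27 heavy atoms by environment: 8× c (aromatic, D3) → no; 2× c (aromatic, D2) → match; 1× N (D3) → no; 3× C (D1) → no; 4× C (D3) → no; 4× O (D1) → no; 1× Cl (D1) → no; 3× N (D1) → no; 1× C (D2) → match.
Summing the matching environments: 2 + 1 = 3 matching atoms.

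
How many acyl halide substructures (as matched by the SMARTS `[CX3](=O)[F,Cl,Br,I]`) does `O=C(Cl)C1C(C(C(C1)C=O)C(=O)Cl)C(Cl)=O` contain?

[CX3](=O)[F,Cl,Br,I] is the SMARTS for an acyl halide: a carbonyl carbon bonded to a halogen.
The molecule carries 3 separate instances of an acyl chloride (-C(=O)Cl) meeting every constraint; each maps to a distinct set of atoms, giving 3 matches.

3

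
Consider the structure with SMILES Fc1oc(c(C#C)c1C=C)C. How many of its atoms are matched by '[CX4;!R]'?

Check the 11 heavy atoms by environment: 1× o (aromatic, X2, in 5-ring) → no; 4× c (aromatic, X3, in 5-ring) → no; 2× C (X2, acyclic) → no; 1× F (X1, acyclic) → no; 1× C (X4, acyclic) → match; 2× C (X3, acyclic) → no.
That gives 1 matching atom.

1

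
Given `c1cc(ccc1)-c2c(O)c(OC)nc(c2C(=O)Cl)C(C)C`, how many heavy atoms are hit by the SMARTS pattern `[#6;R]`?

11

The query [#6;R] means: carbon that is part of a ring.
Check the 21 heavy atoms by environment: 1× n (aromatic, in 6-ring) → no; 11× c (aromatic, in 6-ring) → match; 3× O (acyclic) → no; 5× C (acyclic) → no; 1× Cl (acyclic) → no.
That gives 11 matching atoms.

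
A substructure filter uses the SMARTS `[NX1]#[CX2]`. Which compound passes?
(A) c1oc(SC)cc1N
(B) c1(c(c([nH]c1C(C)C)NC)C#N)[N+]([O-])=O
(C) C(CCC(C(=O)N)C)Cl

[NX1]#[CX2] describes a nitrogen triple-bonded to a two-connected carbon (a nitrile).
(A) has a primary amino group (-NH2) but the nitrogen is NX3 (three connections), not NX1 triple-bonded.
(B) contains a nitrile (-C#N), which satisfies every atom and bond constraint.
(C) has a primary amide (-C(=O)NH2) but the nitrogen is NX3, not NX1.
So the answer is (B).

B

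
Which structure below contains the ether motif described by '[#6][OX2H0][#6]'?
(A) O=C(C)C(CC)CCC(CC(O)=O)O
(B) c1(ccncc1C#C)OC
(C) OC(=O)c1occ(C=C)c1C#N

B

[#6][OX2H0][#6] describes an aliphatic oxygen bridging two carbons with no H on the oxygen (an ether).
(A) has a carboxylic acid group (-C(=O)OH) but the -OH oxygen has H1; the =O is OX1, not OX2.
(B) contains a methoxy ether (-OCH3), which satisfies every atom and bond constraint.
(C) has a carboxylic acid group (-C(=O)OH) but the -OH oxygen has H1; the =O is OX1, not OX2.
So the answer is (B).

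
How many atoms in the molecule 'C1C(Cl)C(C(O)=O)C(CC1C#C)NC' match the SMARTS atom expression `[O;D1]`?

The query [O;D1] means: aliphatic oxygen bonded to exactly one heavy atom.
Check the 14 heavy atoms by environment: 5× C (D3) → no; 3× C (D2) → no; 2× O (D1) → match; 1× Cl (D1) → no; 1× N (D2) → no; 2× C (D1) → no.
That gives 2 matching atoms.

2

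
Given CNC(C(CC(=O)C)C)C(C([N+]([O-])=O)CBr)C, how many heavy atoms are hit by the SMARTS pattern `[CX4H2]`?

2

Check the 17 heavy atoms by environment: 2× C (H2, X4) → match; 4× C (H1, X4) → no; 1× N (charge +1, H0, X3) → no; 1× O (charge -1, H0, X1) → no; 2× O (H0, X1) → no; 1× Br (H0, X1) → no; 4× C (H3, X4) → no; 1× C (H0, X3) → no; 1× N (H1, X3) → no.
That gives 2 matching atoms.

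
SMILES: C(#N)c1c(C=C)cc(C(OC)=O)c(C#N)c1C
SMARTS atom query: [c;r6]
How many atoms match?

6

The query [c;r6] means: aromatic carbon that belongs to a six-membered ring.
Check the 17 heavy atoms by environment: 6× c (aromatic, in 6-ring) → match; 7× C (acyclic) → no; 2× N (acyclic) → no; 2× O (acyclic) → no.
That gives 6 matching atoms.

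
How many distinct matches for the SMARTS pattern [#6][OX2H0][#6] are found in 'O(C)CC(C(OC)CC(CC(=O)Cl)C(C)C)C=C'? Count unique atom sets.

[#6][OX2H0][#6] is the SMARTS for an ether: an aliphatic oxygen bridging two carbons with no H on the oxygen.
The molecule carries 2 separate instances of a methoxy ether (-OCH3) meeting every constraint; each maps to a distinct set of atoms, giving 2 matches.

2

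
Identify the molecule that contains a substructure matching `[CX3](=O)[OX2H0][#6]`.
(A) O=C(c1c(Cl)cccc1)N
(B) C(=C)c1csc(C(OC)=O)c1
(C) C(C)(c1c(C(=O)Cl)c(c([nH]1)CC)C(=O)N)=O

B

[CX3](=O)[OX2H0][#6] describes a carbonyl carbon bonded to an oxygen that is itself bonded to carbon (no H on that O) (an ester).
(A) has a primary amide (-C(=O)NH2) but the carbonyl is bonded to N, not to an O-C linkage.
(B) contains a methyl-ester group (-C(=O)OCH3), which satisfies every atom and bond constraint.
(C) has a primary amide (-C(=O)NH2) but the carbonyl is bonded to N, not to an O-C linkage.
So the answer is (B).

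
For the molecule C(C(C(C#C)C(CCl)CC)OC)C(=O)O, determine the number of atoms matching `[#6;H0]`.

Check the 15 heavy atoms by environment: 3× C (H2) → no; 4× C (H1) → no; 2× C (H0) → match; 2× O (H0) → no; 1× O (H1) → no; 1× Cl (H0) → no; 2× C (H3) → no.
That gives 2 matching atoms.

2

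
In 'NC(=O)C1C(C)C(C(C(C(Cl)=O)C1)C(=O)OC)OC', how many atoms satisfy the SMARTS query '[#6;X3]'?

3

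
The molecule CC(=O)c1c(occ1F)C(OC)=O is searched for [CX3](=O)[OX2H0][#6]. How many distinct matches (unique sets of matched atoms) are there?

1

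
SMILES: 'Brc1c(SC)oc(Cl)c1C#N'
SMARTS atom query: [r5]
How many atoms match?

5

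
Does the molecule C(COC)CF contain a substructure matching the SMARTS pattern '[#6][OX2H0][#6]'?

Yes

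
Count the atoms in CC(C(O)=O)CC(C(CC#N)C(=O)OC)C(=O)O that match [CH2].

2

Check the 18 heavy atoms by environment: 2× C (H2) → match; 3× C (H1) → no; 2× C (H3) → no; 4× C (H0) → no; 1× N (H0) → no; 4× O (H0) → no; 2× O (H1) → no.
That gives 2 matching atoms.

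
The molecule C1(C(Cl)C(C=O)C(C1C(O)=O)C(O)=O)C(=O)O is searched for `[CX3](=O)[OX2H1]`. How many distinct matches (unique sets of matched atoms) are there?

[CX3](=O)[OX2H1] is the SMARTS for a carboxylic acid: an sp2 carbon double-bonded to O and single-bonded to an -OH oxygen.
The molecule carries 3 separate instances of a carboxylic acid group (-C(=O)OH) meeting every constraint; each maps to a distinct set of atoms, giving 3 matches.

3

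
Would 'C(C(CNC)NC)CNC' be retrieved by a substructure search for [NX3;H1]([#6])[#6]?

Yes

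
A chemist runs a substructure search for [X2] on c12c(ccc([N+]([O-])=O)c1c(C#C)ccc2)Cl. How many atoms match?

The query [X2] means: any atom with exactly two total connections (bonds + H).
Check the 16 heavy atoms by environment: 10× c (aromatic, X3) → no; 1× Cl (X1) → no; 2× C (X2) → match; 1× N (charge +1, X3) → no; 1× O (charge -1, X1) → no; 1× O (X1) → no.
That gives 2 matching atoms.

2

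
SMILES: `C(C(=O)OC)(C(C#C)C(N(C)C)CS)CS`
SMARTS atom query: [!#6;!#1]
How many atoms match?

5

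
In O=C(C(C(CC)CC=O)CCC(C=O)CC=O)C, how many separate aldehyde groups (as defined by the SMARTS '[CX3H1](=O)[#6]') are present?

3

[CX3H1](=O)[#6] is the SMARTS for an aldehyde: an sp2 carbon with one H, double-bonded to O and single-bonded to carbon.
The molecule carries 3 separate instances of an aldehyde (-CHO) meeting every constraint; each maps to a distinct set of atoms, giving 3 matches.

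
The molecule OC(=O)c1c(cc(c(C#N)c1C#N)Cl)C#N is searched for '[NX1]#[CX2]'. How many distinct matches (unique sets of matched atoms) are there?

[NX1]#[CX2] is the SMARTS for a nitrile: a nitrogen triple-bonded to a two-connected carbon.
The molecule carries 3 separate instances of a nitrile (-C#N) meeting every constraint; each maps to a distinct set of atoms, giving 3 matches.

3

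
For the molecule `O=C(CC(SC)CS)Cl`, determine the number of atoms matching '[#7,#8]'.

Check the 9 heavy atoms by environment: 5× C → no; 2× S → no; 1× O → match; 1× Cl → no.
That gives 1 matching atom.

1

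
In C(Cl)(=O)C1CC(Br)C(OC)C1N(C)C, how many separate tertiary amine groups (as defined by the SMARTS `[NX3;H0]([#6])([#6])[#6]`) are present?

1

[NX3;H0]([#6])([#6])[#6] is the SMARTS for a tertiary amine: a trivalent nitrogen with no H, bonded to three carbons.
Exactly one fragment in the molecule meets all constraints, giving 1 match.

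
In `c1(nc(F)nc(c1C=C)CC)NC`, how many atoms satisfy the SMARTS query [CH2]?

2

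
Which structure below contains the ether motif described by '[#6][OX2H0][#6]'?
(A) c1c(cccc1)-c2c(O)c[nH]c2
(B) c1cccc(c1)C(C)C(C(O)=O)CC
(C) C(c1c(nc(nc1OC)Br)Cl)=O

[#6][OX2H0][#6] describes an aliphatic oxygen bridging two carbons with no H on the oxygen (an ether).
(A) has a hydroxyl group (-OH) but the oxygen has H1, not H0 bridging two carbons.
(B) has a carboxylic acid group (-C(=O)OH) but the -OH oxygen has H1; the =O is OX1, not OX2.
(C) contains a methoxy ether (-OCH3), which satisfies every atom and bond constraint.
So the answer is (C).

C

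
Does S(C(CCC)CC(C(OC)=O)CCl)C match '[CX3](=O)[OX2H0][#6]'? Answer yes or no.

The pattern [CX3](=O)[OX2H0][#6] describes a carbonyl carbon bonded to an oxygen that is itself bonded to carbon (no H on that O) — an ester.
The molecule carries a methyl-ester group (-C(=O)OCH3), whose atoms satisfy every constraint of the query, so the pattern matches.

Yes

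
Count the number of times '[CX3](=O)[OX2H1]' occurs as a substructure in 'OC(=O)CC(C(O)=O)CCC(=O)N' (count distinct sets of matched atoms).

2

[CX3](=O)[OX2H1] is the SMARTS for a carboxylic acid: an sp2 carbon double-bonded to O and single-bonded to an -OH oxygen.
The molecule carries 2 separate instances of a carboxylic acid group (-C(=O)OH) meeting every constraint; each maps to a distinct set of atoms, giving 2 matches.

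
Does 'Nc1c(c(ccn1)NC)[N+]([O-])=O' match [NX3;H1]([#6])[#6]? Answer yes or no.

Yes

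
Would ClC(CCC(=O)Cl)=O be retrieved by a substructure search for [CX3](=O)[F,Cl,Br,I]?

Yes

The pattern [CX3](=O)[F,Cl,Br,I] describes a carbonyl carbon bonded to a halogen — an acyl halide.
The molecule carries an acyl chloride (-C(=O)Cl), whose atoms satisfy every constraint of the query, so the pattern matches.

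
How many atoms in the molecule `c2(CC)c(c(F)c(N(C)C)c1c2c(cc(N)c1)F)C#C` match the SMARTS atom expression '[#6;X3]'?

10

Check the 20 heavy atoms by environment: 10× c (aromatic, X3) → match; 2× F (X1) → no; 2× C (X2) → no; 2× N (X3) → no; 4× C (X4) → no.
That gives 10 matching atoms.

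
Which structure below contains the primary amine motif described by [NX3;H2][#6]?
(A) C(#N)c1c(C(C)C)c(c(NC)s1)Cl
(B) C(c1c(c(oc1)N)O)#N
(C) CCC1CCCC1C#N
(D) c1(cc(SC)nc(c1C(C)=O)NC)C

B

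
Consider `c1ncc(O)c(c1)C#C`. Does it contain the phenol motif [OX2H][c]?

Yes

The pattern [OX2H][c] describes a hydroxyl oxygen attached to an aromatic carbon — a phenol.
The molecule carries a hydroxyl group (-OH), whose atoms satisfy every constraint of the query, so the pattern matches.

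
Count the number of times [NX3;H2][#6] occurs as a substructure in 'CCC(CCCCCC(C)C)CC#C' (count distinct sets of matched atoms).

0

[NX3;H2][#6] is the SMARTS for a primary amine: a trivalent nitrogen with two H attached to carbon.
No fragment in the molecule satisfies every constraint, giving 0 matches.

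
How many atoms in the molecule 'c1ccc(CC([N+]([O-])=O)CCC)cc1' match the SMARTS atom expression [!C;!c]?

3

The query [!C;!c] means: neither aliphatic nor aromatic carbon — same as [!#6].
Check the 14 heavy atoms by environment: 5× C → no; 1× N (charge +1) → match; 1× O (charge -1) → match; 1× O → match; 6× c (aromatic) → no.
Summing the matching environments: 1 + 1 + 1 = 3 matching atoms.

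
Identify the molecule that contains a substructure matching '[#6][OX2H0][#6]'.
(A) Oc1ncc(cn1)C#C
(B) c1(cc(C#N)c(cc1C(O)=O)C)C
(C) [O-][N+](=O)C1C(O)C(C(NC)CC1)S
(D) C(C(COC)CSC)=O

D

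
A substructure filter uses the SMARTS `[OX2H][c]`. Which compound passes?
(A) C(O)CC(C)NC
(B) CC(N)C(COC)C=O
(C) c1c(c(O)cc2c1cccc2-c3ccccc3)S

[OX2H][c] describes a hydroxyl oxygen attached to an aromatic carbon (a phenol).
(A) has a hydroxyl group (-OH) but the -OH is on an aliphatic carbon, not an aromatic c.
(B) has a methoxy ether (-OCH3) but the oxygen has H0, not H1.
(C) contains a hydroxyl group (-OH), which satisfies every atom and bond constraint.
So the answer is (C).

C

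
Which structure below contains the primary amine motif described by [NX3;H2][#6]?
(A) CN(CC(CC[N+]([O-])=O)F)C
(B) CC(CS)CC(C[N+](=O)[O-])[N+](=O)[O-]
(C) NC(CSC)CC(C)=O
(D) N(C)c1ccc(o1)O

[NX3;H2][#6] describes a trivalent nitrogen with two H attached to carbon (a primary amine).
(A) has a dimethylamino group (-N(CH3)2) but the nitrogen has H0, not H2.
(B) has a nitro group (-[N+](=O)[O-]) but the nitrogen is [N+] with no H, not NX3H2.
(C) contains a primary amino group (-NH2), which satisfies every atom and bond constraint.
(D) has an N-methylamino group (-NHCH3) but the nitrogen bears two carbons and only one H (H1), not H2.
So the answer is (C).

C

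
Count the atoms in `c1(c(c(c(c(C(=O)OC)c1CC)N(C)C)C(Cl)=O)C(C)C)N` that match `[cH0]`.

6

The query [cH0] means: aromatic carbon with no attached hydrogen (substituted or ring-fusion).
Check the 22 heavy atoms by environment: 6× c (aromatic, H0) → match; 1× N (H0) → no; 6× C (H3) → no; 2× C (H0) → no; 3× O (H0) → no; 1× Cl (H0) → no; 1× C (H1) → no; 1× C (H2) → no; 1× N (H2) → no.
That gives 6 matching atoms.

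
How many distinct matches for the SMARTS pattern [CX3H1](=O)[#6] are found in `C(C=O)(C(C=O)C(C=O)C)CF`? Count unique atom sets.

3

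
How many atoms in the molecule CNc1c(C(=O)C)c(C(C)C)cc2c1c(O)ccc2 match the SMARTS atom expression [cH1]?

4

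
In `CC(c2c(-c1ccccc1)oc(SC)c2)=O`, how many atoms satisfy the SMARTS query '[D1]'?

3

Check the 16 heavy atoms by environment: 1× o (aromatic, D2) → no; 4× c (aromatic, D3) → no; 6× c (aromatic, D2) → no; 1× S (D2) → no; 2× C (D1) → match; 1× C (D3) → no; 1× O (D1) → match.
Summing the matching environments: 2 + 1 = 3 matching atoms.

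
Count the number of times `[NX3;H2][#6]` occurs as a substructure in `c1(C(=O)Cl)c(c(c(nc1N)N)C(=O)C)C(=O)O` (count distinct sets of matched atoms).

[NX3;H2][#6] is the SMARTS for a primary amine: a trivalent nitrogen with two H attached to carbon.
The molecule carries 2 separate instances of a primary amino group (-NH2) meeting every constraint; each maps to a distinct set of atoms, giving 2 matches.

2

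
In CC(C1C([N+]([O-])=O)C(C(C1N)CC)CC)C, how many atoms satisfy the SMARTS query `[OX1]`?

2

The query [OX1] means: aliphatic oxygen with one total connection — typically a carbonyl =O or an oxide.
Check the 16 heavy atoms by environment: 12× C (X4) → no; 1× N (charge +1, X3) → no; 1× O (charge -1, X1) → match; 1× O (X1) → match; 1× N (X3) → no.
Summing the matching environments: 1 + 1 = 2 matching atoms.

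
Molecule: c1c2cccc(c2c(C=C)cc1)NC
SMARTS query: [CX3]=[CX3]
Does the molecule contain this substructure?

Yes

The pattern [CX3]=[CX3] describes a non-aromatic C=C double bond between two sp2 carbons — an alkene.
The molecule carries a vinyl group (-CH=CH2), whose atoms satisfy every constraint of the query, so the pattern matches.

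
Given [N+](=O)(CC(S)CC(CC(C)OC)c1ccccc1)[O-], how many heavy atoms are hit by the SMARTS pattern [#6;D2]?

8

The query [#6;D2] means: any carbon bonded to exactly two heavy atoms.
Check the 19 heavy atoms by environment: 3× C (D2) → match; 3× C (D3) → no; 2× C (D1) → no; 1× O (D2) → no; 1× N (charge +1, D3) → no; 1× O (charge -1, D1) → no; 1× O (D1) → no; 1× S (D1) → no; 1× c (aromatic, D3) → no; 5× c (aromatic, D2) → match.
Summing the matching environments: 3 + 5 = 8 matching atoms.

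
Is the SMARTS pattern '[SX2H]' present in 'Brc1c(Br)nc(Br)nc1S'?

The pattern [SX2H] describes an aliphatic sulfur with two connections, one being H — a thiol.
The molecule carries a thiol (-SH), whose atoms satisfy every constraint of the query, so the pattern matches.

Yes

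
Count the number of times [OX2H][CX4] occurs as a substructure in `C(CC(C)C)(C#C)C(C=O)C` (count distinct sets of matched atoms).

0

[OX2H][CX4] is the SMARTS for an aliphatic alcohol: a hydroxyl oxygen bound to an sp3 (X4) carbon.
No fragment in the molecule satisfies every constraint, giving 0 matches.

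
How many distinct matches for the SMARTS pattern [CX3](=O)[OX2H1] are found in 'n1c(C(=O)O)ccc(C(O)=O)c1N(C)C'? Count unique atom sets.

[CX3](=O)[OX2H1] is the SMARTS for a carboxylic acid: an sp2 carbon double-bonded to O and single-bonded to an -OH oxygen.
The molecule carries 2 separate instances of a carboxylic acid group (-C(=O)OH) meeting every constraint; each maps to a distinct set of atoms, giving 2 matches.

2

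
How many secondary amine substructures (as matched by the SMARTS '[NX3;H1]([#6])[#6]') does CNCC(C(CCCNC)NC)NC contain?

4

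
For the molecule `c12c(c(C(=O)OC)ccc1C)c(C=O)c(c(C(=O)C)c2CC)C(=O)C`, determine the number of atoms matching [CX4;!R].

6

The query [CX4;!R] means: aliphatic carbon with four total connections, not in a ring.
Check the 25 heavy atoms by environment: 10× c (aromatic, X3, in 6-ring) → no; 4× C (X3, acyclic) → no; 4× O (X1, acyclic) → no; 6× C (X4, acyclic) → match; 1× O (X2, acyclic) → no.
That gives 6 matching atoms.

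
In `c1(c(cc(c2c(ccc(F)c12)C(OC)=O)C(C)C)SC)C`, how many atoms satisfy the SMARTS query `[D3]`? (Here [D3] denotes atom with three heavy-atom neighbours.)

9

The query [D3] means: atom with exactly three heavy-atom neighbours.
Check the 21 heavy atoms by environment: 7× c (aromatic, D3) → match; 3× c (aromatic, D2) → no; 2× C (D3) → match; 1× O (D1) → no; 1× O (D2) → no; 5× C (D1) → no; 1× S (D2) → no; 1× F (D1) → no.
Summing the matching environments: 7 + 2 = 9 matching atoms.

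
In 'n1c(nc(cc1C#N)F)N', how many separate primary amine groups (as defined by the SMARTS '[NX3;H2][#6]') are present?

1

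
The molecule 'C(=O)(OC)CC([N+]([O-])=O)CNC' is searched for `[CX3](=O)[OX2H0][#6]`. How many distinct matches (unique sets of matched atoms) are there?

1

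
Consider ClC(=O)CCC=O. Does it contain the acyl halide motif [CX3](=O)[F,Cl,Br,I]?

Yes

The pattern [CX3](=O)[F,Cl,Br,I] describes a carbonyl carbon bonded to a halogen — an acyl halide.
The molecule carries an acyl chloride (-C(=O)Cl), whose atoms satisfy every constraint of the query, so the pattern matches.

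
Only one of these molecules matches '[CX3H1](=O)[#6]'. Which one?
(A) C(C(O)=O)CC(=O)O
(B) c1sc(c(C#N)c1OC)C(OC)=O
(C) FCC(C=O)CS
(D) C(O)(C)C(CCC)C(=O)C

C

[CX3H1](=O)[#6] describes an sp2 carbon with one H, double-bonded to O and single-bonded to carbon (an aldehyde).
(A) has a carboxylic acid group (-C(=O)OH) but the carbonyl carbon has H0 and is bonded to O, not H1.
(B) has a methyl-ester group (-C(=O)OCH3) but the carbonyl carbon has H0, not H1.
(C) contains an aldehyde (-CHO), which satisfies every atom and bond constraint.
(D) has an acetyl/ketone group (-C(=O)CH3) but the carbonyl carbon has H0 (two carbon neighbours), not H1.
So the answer is (C).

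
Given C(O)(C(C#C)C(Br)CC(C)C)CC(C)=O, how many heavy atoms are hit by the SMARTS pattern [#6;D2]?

3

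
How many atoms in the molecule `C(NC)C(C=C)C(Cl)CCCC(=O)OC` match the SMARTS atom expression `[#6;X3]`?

3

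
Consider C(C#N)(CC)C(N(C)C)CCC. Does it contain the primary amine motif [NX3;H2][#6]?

No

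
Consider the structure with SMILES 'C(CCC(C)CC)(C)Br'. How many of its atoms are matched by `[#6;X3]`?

0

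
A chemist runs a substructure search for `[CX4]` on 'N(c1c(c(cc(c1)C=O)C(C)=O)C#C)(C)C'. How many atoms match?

The query [CX4] means: C with X4: aliphatic carbon with exactly 4 total connections (bonds + H).
Check the 16 heavy atoms by environment: 6× c (aromatic, X3) → no; 2× C (X3) → no; 2× O (X1) → no; 3× C (X4) → match; 1× N (X3) → no; 2× C (X2) → no.
That gives 3 matching atoms.

3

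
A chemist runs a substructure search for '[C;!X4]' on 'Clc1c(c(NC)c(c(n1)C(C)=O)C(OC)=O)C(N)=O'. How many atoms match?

3

Check the 19 heavy atoms by environment: 1× n (aromatic, X2) → no; 5× c (aromatic, X3) → no; 3× C (X3) → match; 3× O (X1) → no; 1× O (X2) → no; 3× C (X4) → no; 2× N (X3) → no; 1× Cl (X1) → no.
That gives 3 matching atoms.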